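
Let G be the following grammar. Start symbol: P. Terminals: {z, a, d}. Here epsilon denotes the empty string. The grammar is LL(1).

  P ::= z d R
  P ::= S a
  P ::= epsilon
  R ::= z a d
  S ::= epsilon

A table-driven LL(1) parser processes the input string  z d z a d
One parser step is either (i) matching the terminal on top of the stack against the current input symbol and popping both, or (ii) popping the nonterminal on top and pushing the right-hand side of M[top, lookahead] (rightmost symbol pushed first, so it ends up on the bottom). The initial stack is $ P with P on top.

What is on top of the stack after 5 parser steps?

a

step 1: stack=$ P  input=z d z a d $  — expand P ::= z d R
step 2: stack=$ R d z  input=z d z a d $  — match z
step 3: stack=$ R d  input=d z a d $  — match d
step 4: stack=$ R  input=z a d $  — expand R ::= z a d
step 5: stack=$ d a z  input=z a d $  — match z
Stack after step 5: $ d a (top = a).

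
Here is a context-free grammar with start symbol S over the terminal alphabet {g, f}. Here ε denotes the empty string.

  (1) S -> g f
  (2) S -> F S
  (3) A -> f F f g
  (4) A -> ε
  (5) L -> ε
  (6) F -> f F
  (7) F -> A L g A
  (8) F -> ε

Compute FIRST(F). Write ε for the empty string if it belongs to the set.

FIRST(A): from A->f F f g we get {f}; from A->ε we get {ε}. So FIRST(A) = {ε, f}.
FIRST(L): from L->ε we get {ε}. So FIRST(L) = {ε}.
FIRST(F): from F->f F we get {f}; from F->A L g A we get {f, g}; from F->ε we get {ε}. So FIRST(F) = {ε, f, g}.
FIRST(S): from S->g f we get {g}; from S->F S we get {f, g}. So FIRST(S) = {f, g}.

{ε, f, g}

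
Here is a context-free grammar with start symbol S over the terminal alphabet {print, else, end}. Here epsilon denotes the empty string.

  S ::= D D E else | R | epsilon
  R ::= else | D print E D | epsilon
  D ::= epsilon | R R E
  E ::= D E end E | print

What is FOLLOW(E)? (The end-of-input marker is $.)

FIRST(S) = {epsilon, else, print}  (via D D E else, R)
FIRST(R) = {epsilon, else, print}  (via D print E D)
FIRST(D) = {epsilon, else, print}  (via R R E)
FIRST(E) = {else, print}  (via D E end E)
FOLLOW(S) includes $ since S is the start symbol.
FOLLOW(S): S appears on no right-hand side. Thus FOLLOW(S) = {$}.
FOLLOW(R): in S::=R, the suffix after R is empty, so FOLLOW(R) ⊇ FOLLOW(S) = {$}; in D::=R R E (occurrence 1), R is followed by R E with FIRST {else, print}; in D::=R R E (occurrence 2), R is followed by E with FIRST {else, print}. Thus FOLLOW(R) = {$, else, print}.
FOLLOW(D): in S::=D D E else (occurrence 1), D is followed by D E else with FIRST {else, print}; in S::=D D E else (occurrence 2), D is followed by E else with FIRST {else, print}; in R::=D print E D (occurrence 1), D is followed by print E D with FIRST {print}; in R::=D print E D (occurrence 2), the suffix after D is empty, so FOLLOW(D) ⊇ FOLLOW(R) = {$, else, print}; in E::=D E end E, D is followed by E end E with FIRST {else, print}. Thus FOLLOW(D) = {$, else, print}.
FOLLOW(E): in S::=D D E else, E is followed by else with FIRST {else}; in R::=D print E D, E is followed by D with FIRST {epsilon, else, print}; in R::=D print E D, the suffix after E is nullable, so FOLLOW(E) ⊇ FOLLOW(R) = {$, else, print}; in D::=R R E, the suffix after E is empty, so FOLLOW(E) ⊇ FOLLOW(D) = {$, else, print}; in E::=D E end E (occurrence 1), E is followed by end E with FIRST {end}; in E::=D E end E (occurrence 2), the suffix after E is empty (adds nothing new). Thus FOLLOW(E) = {$, else, end, print}.

{$, else, end, print}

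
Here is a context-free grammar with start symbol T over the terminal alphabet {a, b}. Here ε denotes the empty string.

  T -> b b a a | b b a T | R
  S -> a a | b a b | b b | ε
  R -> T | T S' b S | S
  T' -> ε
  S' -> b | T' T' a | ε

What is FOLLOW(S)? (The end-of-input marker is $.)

FIRST(S): from S->a a we get {a}; from S->b a b we get {b}; from S->b b we get {b}; from S->ε we get {ε}. So FIRST(S) = {ε, a, b}.
FIRST(T'): from T'->ε we get {ε}. So FIRST(T') = {ε}.
FIRST(S'): from S'->b we get {b}; from S'->T' T' a we get {a}; from S'->ε we get {ε}. So FIRST(S') = {ε, a, b}.
FIRST(T): from T->b b a a we get {b}; from T->b b a T we get {b}; from T->R we get {ε, a, b}. So FIRST(T) = {ε, a, b}.
FIRST(R): from R->T we get {ε, a, b}; from R->T S' b S we get {a, b}; from R->S we get {ε, a, b}. So FIRST(R) = {ε, a, b}.
FOLLOW(T) includes $ since T is the start symbol.
FOLLOW(T'): in S'->T' T' a (occurrence 1), T' is followed by T' a with FIRST {a}; in S'->T' T' a (occurrence 2), T' is followed by a with FIRST {a}. Thus FOLLOW(T') = {a}.
FOLLOW(S'): in R->T S' b S, S' is followed by b S with FIRST {b}. Thus FOLLOW(S') = {b}.
FOLLOW(T): in T->b b a T, the suffix after T is empty (adds nothing new); in R->T, the suffix after T is empty, so FOLLOW(T) ⊇ FOLLOW(R) = {$, a, b}; in R->T S' b S, T is followed by S' b S with FIRST {a, b}. Thus FOLLOW(T) = {$, a, b}.
FOLLOW(R): in T->R, the suffix after R is empty, so FOLLOW(R) ⊇ FOLLOW(T) = {$, a, b}. Thus FOLLOW(R) = {$, a, b}.
FOLLOW(S): in R->T S' b S, the suffix after S is empty, so FOLLOW(S) ⊇ FOLLOW(R) = {$, a, b}; in R->S, the suffix after S is empty, so FOLLOW(S) ⊇ FOLLOW(R) = {$, a, b}. Thus FOLLOW(S) = {$, a, b}.

{$, a, b}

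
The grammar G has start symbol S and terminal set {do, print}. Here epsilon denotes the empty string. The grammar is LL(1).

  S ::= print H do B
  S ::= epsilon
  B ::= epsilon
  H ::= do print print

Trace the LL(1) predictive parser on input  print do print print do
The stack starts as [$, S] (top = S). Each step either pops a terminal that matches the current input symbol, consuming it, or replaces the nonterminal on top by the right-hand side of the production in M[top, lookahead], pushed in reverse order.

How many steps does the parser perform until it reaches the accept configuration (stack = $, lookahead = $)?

step 1: stack=$ S  input=print do print print do $  — expand S ::= print H do B
step 2: stack=$ B do H print  input=print do print print do $  — match print
step 3: stack=$ B do H  input=do print print do $  — expand H ::= do print print
step 4: stack=$ B do print print do  input=do print print do $  — match do
step 5: stack=$ B do print print  input=print print do $  — match print
step 6: stack=$ B do print  input=print do $  — match print
step 7: stack=$ B do  input=do $  — match do
step 8: stack=$ B  input=$  — expand B ::= epsilon
Accept reached after 8 steps.

8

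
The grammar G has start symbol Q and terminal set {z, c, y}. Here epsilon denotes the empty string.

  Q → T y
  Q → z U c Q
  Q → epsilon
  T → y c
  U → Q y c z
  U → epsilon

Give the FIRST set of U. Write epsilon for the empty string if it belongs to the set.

{epsilon, y, z}

FIRST(T) = {y}
FIRST(Q) = {epsilon, y, z}  (via T y)
FIRST(U) = {epsilon, y, z}  (via Q y c z)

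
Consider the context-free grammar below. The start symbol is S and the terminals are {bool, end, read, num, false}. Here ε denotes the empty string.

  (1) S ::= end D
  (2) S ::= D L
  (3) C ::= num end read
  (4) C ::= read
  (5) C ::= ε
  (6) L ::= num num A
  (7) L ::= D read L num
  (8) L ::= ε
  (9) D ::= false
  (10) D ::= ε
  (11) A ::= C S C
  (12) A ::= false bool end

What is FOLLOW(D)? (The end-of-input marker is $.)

FIRST(C): from C::=num end read we get {num}; from C::=read we get {read}; from C::=ε we get {ε}. So FIRST(C) = {ε, num, read}.
FIRST(D): from D::=false we get {false}; from D::=ε we get {ε}. So FIRST(D) = {ε, false}.
FIRST(L): from L::=num num A we get {num}; from L::=D read L num we get {false, read}; from L::=ε we get {ε}. So FIRST(L) = {ε, false, num, read}.
FIRST(S): from S::=end D we get {end}; from S::=D L we get {ε, false, num, read}. So FIRST(S) = {ε, end, false, num, read}.
FIRST(A): from A::=C S C we get {ε, end, false, num, read}; from A::=false bool end we get {false}. So FIRST(A) = {ε, end, false, num, read}.
FOLLOW(S) includes $ since S is the start symbol.
FOLLOW(S): in A::=C S C, S is followed by C with FIRST {ε, num, read}; in A::=C S C, the suffix after S is nullable, so FOLLOW(S) ⊇ FOLLOW(A) = {$, num, read}. Thus FOLLOW(S) = {$, num, read}.
FOLLOW(L): in S::=D L, the suffix after L is empty, so FOLLOW(L) ⊇ FOLLOW(S) = {$, num, read}; in L::=D read L num, L is followed by num with FIRST {num}. Thus FOLLOW(L) = {$, num, read}.
FOLLOW(D): in S::=end D, the suffix after D is empty, so FOLLOW(D) ⊇ FOLLOW(S) = {$, num, read}; in S::=D L, D is followed by L with FIRST {ε, false, num, read}; in S::=D L, the suffix after D is nullable, so FOLLOW(D) ⊇ FOLLOW(S) = {$, num, read}; in L::=D read L num, D is followed by read L num with FIRST {read}. Thus FOLLOW(D) = {$, false, num, read}.
FOLLOW(A): in L::=num num A, the suffix after A is empty, so FOLLOW(A) ⊇ FOLLOW(L) = {$, num, read}. Thus FOLLOW(A) = {$, num, read}.
FOLLOW(C): in A::=C S C (occurrence 1), C is followed by S C with FIRST {ε, end, false, num, read}; in A::=C S C (occurrence 1), the suffix after C is nullable, so FOLLOW(C) ⊇ FOLLOW(A) = {$, num, read}; in A::=C S C (occurrence 2), the suffix after C is empty, so FOLLOW(C) ⊇ FOLLOW(A) = {$, num, read}. Thus FOLLOW(C) = {$, end, false, num, read}.

{$, false, num, read}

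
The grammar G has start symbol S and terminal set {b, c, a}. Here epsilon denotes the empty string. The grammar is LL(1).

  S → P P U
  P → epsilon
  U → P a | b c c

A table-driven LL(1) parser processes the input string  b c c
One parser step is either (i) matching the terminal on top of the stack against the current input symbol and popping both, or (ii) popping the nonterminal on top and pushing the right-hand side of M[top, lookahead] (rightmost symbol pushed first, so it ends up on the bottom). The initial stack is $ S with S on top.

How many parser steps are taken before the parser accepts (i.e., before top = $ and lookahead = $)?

7

step 1: stack=$ S  input=b c c $  — expand S → P P U
step 2: stack=$ U P P  input=b c c $  — expand P → epsilon
step 3: stack=$ U P  input=b c c $  — expand P → epsilon
step 4: stack=$ U  input=b c c $  — expand U → b c c
step 5: stack=$ c c b  input=b c c $  — match b
step 6: stack=$ c c  input=c c $  — match c
step 7: stack=$ c  input=c $  — match c
Accept reached after 7 steps.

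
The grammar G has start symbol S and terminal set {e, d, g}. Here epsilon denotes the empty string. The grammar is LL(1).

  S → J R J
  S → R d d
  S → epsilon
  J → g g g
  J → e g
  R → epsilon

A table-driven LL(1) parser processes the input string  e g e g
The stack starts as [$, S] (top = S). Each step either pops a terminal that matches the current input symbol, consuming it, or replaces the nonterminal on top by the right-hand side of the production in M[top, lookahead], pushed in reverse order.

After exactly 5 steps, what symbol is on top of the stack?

     Stack      Input      Action
  1  $ S        e g e g $  expand S → J R J
  2  $ J R J    e g e g $  expand J → e g
  3  $ J R g e  e g e g $  match e
  4  $ J R g    g e g $    match g
  5  $ J R      e g $      expand R → epsilon
Stack after step 5: $ J (top = J).

J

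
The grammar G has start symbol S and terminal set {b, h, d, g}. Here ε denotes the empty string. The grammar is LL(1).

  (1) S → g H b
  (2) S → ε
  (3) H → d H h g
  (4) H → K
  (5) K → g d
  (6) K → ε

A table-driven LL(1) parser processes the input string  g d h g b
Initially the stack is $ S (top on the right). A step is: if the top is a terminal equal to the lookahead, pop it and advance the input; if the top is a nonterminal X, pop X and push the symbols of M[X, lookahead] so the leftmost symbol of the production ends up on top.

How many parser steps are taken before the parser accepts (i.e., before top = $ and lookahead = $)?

     Stack        Input        Action
  1  $ S          g d h g b $  expand S → g H b
  2  $ b H g      g d h g b $  match g
  3  $ b H        d h g b $    expand H → d H h g
  4  $ b g h H d  d h g b $    match d
  5  $ b g h H    h g b $      expand H → K
  6  $ b g h K    h g b $      expand K → ε
  7  $ b g h      h g b $      match h
  8  $ b g        g b $        match g
  9  $ b          b $          match b
Accept reached after 9 steps.

9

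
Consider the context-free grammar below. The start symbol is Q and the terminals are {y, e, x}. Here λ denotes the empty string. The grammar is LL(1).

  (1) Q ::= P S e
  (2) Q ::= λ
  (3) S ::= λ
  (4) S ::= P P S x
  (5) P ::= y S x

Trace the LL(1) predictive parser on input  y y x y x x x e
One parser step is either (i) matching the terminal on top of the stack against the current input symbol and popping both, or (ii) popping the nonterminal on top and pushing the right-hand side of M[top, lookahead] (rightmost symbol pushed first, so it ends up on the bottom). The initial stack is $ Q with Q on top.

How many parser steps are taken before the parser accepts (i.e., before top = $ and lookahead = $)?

17

step 1: stack=$ Q  input=y y x y x x x e $  — expand Q ::= P S e
step 2: stack=$ e S P  input=y y x y x x x e $  — expand P ::= y S x
step 3: stack=$ e S x S y  input=y y x y x x x e $  — match y
step 4: stack=$ e S x S  input=y x y x x x e $  — expand S ::= P P S x
step 5: stack=$ e S x x S P P  input=y x y x x x e $  — expand P ::= y S x
step 6: stack=$ e S x x S P x S y  input=y x y x x x e $  — match y
step 7: stack=$ e S x x S P x S  input=x y x x x e $  — expand S ::= λ
step 8: stack=$ e S x x S P x  input=x y x x x e $  — match x
step 9: stack=$ e S x x S P  input=y x x x e $  — expand P ::= y S x
step 10: stack=$ e S x x S x S y  input=y x x x e $  — match y
step 11: stack=$ e S x x S x S  input=x x x e $  — expand S ::= λ
step 12: stack=$ e S x x S x  input=x x x e $  — match x
step 13: stack=$ e S x x S  input=x x e $  — expand S ::= λ
step 14: stack=$ e S x x  input=x x e $  — match x
step 15: stack=$ e S x  input=x e $  — match x
step 16: stack=$ e S  input=e $  — expand S ::= λ
step 17: stack=$ e  input=e $  — match e
Accept reached after 17 steps.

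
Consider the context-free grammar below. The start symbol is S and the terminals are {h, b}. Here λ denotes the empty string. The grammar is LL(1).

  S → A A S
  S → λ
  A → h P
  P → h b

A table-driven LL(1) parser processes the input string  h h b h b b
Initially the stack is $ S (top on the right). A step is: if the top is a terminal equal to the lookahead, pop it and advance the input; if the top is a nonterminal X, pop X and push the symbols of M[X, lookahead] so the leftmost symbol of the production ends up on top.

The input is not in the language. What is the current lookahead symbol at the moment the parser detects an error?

step 1: stack=$ S  input=h h b h b b $  — expand S → A A S
step 2: stack=$ S A A  input=h h b h b b $  — expand A → h P
step 3: stack=$ S A P h  input=h h b h b b $  — match h
step 4: stack=$ S A P  input=h b h b b $  — expand P → h b
step 5: stack=$ S A b h  input=h b h b b $  — match h
step 6: stack=$ S A b  input=b h b b $  — match b
step 7: stack=$ S A  input=h b b $  — expand A → h P
step 8: stack=$ S P h  input=h b b $  — match h
step 9: stack=$ S P  input=b b $  — error: M[P, b] is empty

b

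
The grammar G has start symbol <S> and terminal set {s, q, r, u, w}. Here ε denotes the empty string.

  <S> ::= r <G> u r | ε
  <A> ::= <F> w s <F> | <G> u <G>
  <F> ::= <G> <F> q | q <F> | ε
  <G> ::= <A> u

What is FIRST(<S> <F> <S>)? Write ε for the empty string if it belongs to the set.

FIRST(<S>) = {ε, r}
FIRST(<A>) = {q, w}  (via <F> w s <F>, <G> u <G>)
FIRST(<G>) = {q, w}  (via <A> u)
FIRST(<F>) = {ε, q, w}  (via <G> <F> q)
FIRST(<S> <F> <S>): take FIRST of each symbol in turn, carrying on past any symbol whose FIRST contains ε; result {ε, q, r, w}.

{ε, q, r, w}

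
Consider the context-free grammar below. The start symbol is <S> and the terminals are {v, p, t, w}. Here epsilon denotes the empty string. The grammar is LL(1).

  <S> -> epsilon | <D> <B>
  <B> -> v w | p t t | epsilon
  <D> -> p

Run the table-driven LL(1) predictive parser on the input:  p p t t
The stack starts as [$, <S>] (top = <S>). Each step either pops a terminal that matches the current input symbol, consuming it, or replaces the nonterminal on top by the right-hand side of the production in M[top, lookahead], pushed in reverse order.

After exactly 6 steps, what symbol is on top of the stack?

     Stack      Input      Action
  1  $ <S>      p p t t $  expand <S> -> <D> <B>
  2  $ <B> <D>  p p t t $  expand <D> -> p
  3  $ <B> p    p p t t $  match p
  4  $ <B>      p t t $    expand <B> -> p t t
  5  $ t t p    p t t $    match p
  6  $ t t      t t $      match t
Stack after step 6: $ t (top = t).

t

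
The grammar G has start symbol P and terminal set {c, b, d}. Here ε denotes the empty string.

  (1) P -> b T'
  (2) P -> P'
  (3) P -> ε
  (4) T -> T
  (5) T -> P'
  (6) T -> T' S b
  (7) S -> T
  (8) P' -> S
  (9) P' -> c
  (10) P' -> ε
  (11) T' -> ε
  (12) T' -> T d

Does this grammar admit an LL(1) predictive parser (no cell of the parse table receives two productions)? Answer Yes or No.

FIRST(P) = {ε, b, c, d}
FIRST(T) = {ε, b, c, d}
FIRST(S) = {ε, b, c, d}
FIRST(P') = {ε, b, c, d}
FIRST(T') = {ε, b, c, d}
FOLLOW(P) = {$}
FOLLOW(T) = {$, b, d}
FOLLOW(S) = {$, b, d}
FOLLOW(P') = {$, b, d}
FOLLOW(T') = {$, b, c, d}
Cell M[P, $] receives both P -> P' and P -> ε — the grammar is not LL(1).

No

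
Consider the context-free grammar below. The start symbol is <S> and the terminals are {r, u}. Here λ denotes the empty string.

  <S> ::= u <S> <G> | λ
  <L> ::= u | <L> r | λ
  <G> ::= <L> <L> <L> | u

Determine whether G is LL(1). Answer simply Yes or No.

No

FIRST(<S>) = {λ, u}
FIRST(<L>) = {λ, r, u}
FIRST(<G>) = {λ, r, u}
FOLLOW(<S>) = {$, r, u}
FOLLOW(<L>) = {$, r, u}
FOLLOW(<G>) = {$, r, u}
Cell M[<G>, u] receives both <G> ::= <L> <L> <L> and <G> ::= u — the grammar is not LL(1).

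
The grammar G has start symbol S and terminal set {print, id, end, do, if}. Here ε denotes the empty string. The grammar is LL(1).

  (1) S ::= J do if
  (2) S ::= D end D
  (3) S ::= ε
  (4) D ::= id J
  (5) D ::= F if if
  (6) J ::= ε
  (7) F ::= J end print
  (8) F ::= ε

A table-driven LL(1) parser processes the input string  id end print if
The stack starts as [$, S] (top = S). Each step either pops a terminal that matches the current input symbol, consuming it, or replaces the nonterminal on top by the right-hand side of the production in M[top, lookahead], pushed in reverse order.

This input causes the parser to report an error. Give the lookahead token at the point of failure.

     Stack         Input              Action
  1  $ S           id end print if $  expand S ::= D end D
  2  $ D end D     id end print if $  expand D ::= id J
  3  $ D end J id  id end print if $  match id
  4  $ D end J     end print if $     expand J ::= ε
  5  $ D end       end print if $     match end
  6  $ D           print if $         error: M[D, print] is empty

print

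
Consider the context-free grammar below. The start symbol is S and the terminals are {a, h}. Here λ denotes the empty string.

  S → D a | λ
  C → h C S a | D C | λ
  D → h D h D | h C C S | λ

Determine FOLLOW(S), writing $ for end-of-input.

{$, a, h}

FIRST(D) = {λ, h}
FIRST(S) = {λ, a, h}  (via D a)
FIRST(C) = {λ, h}  (via D C)
FOLLOW(S) includes $ since S is the start symbol.
FOLLOW(S): in C→h C S a, S is followed by a with FIRST {a}; in D→h C C S, the suffix after S is empty, so FOLLOW(S) ⊇ FOLLOW(D) = {a, h}. Thus FOLLOW(S) = {$, a, h}.
FOLLOW(C): in C→h C S a, C is followed by S a with FIRST {a, h}; in C→D C, the suffix after C is empty (adds nothing new); in D→h C C S (occurrence 1), C is followed by C S with FIRST {λ, a, h}; in D→h C C S (occurrence 1), the suffix after C is nullable, so FOLLOW(C) ⊇ FOLLOW(D) = {a, h}; in D→h C C S (occurrence 2), C is followed by S with FIRST {λ, a, h}; in D→h C C S (occurrence 2), the suffix after C is nullable, so FOLLOW(C) ⊇ FOLLOW(D) = {a, h}. Thus FOLLOW(C) = {a, h}.
FOLLOW(D): in S→D a, D is followed by a with FIRST {a}; in C→D C, D is followed by C with FIRST {λ, h}; in C→D C, the suffix after D is nullable, so FOLLOW(D) ⊇ FOLLOW(C) = {a, h}; in D→h D h D (occurrence 1), D is followed by h D with FIRST {h}; in D→h D h D (occurrence 2), the suffix after D is empty (adds nothing new). Thus FOLLOW(D) = {a, h}.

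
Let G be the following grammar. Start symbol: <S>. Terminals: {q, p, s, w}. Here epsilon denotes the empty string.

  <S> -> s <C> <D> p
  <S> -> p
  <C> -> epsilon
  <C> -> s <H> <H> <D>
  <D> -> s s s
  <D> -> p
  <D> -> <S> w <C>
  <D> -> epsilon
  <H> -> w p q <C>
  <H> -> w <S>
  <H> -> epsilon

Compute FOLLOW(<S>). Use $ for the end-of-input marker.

{$, p, s, w}

FIRST(<S>) = {p, s}
FIRST(<C>) = {epsilon, s}
FIRST(<H>) = {epsilon, w}
FIRST(<D>) = {epsilon, p, s}  (via <S> w <C>)
FOLLOW(<S>) includes $ since <S> is the start symbol.
FOLLOW(<S>): in <D>-><S> w <C>, <S> is followed by w <C> with FIRST {w}; in <H>->w <S>, the suffix after <S> is empty, so FOLLOW(<S>) ⊇ FOLLOW(<H>) = {p, s, w}. Thus FOLLOW(<S>) = {$, p, s, w}.
FOLLOW(<C>): in <S>->s <C> <D> p, <C> is followed by <D> p with FIRST {p, s}; in <D>-><S> w <C>, the suffix after <C> is empty, so FOLLOW(<C>) ⊇ FOLLOW(<D>) = {p, s, w}; in <H>->w p q <C>, the suffix after <C> is empty, so FOLLOW(<C>) ⊇ FOLLOW(<H>) = {p, s, w}. Thus FOLLOW(<C>) = {p, s, w}.
FOLLOW(<D>): in <S>->s <C> <D> p, <D> is followed by p with FIRST {p}; in <C>->s <H> <H> <D>, the suffix after <D> is empty, so FOLLOW(<D>) ⊇ FOLLOW(<C>) = {p, s, w}. Thus FOLLOW(<D>) = {p, s, w}.
FOLLOW(<H>): in <C>->s <H> <H> <D> (occurrence 1), <H> is followed by <H> <D> with FIRST {epsilon, p, s, w}; in <C>->s <H> <H> <D> (occurrence 1), the suffix after <H> is nullable, so FOLLOW(<H>) ⊇ FOLLOW(<C>) = {p, s, w}; in <C>->s <H> <H> <D> (occurrence 2), <H> is followed by <D> with FIRST {epsilon, p, s}; in <C>->s <H> <H> <D> (occurrence 2), the suffix after <H> is nullable, so FOLLOW(<H>) ⊇ FOLLOW(<C>) = {p, s, w}. Thus FOLLOW(<H>) = {p, s, w}.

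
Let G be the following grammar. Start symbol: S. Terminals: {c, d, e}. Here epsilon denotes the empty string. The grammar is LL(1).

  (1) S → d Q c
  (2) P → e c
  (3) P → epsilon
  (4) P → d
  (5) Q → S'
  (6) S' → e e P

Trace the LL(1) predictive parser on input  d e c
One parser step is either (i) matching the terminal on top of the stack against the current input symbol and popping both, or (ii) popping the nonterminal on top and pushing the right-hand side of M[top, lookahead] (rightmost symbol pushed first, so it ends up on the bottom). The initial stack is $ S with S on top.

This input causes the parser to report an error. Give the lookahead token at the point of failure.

     Stack      Input    Action
  1  $ S        d e c $  expand S → d Q c
  2  $ c Q d    d e c $  match d
  3  $ c Q      e c $    expand Q → S'
  4  $ c S'     e c $    expand S' → e e P
  5  $ c P e e  e c $    match e
  6  $ c P e    c $      error: top is terminal e but lookahead is c

c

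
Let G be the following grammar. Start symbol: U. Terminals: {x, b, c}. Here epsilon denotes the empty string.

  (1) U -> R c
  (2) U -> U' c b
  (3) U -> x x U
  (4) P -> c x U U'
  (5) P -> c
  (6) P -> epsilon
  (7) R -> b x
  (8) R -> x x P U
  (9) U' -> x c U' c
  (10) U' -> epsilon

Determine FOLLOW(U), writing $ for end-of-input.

FIRST(P) = {epsilon, c}
FIRST(R) = {b, x}
FIRST(U') = {epsilon, x}
FIRST(U) = {b, c, x}  (via R c, U' c b)
FOLLOW(U) includes $ since U is the start symbol.
FOLLOW(P): in R->x x P U, P is followed by U with FIRST {b, c, x}. Thus FOLLOW(P) = {b, c, x}.
FOLLOW(R): in U->R c, R is followed by c with FIRST {c}. Thus FOLLOW(R) = {c}.
FOLLOW(U): in U->x x U, the suffix after U is empty (adds nothing new); in P->c x U U', U is followed by U' with FIRST {epsilon, x}; in P->c x U U', the suffix after U is nullable, so FOLLOW(U) ⊇ FOLLOW(P) = {b, c, x}; in R->x x P U, the suffix after U is empty, so FOLLOW(U) ⊇ FOLLOW(R) = {c}. Thus FOLLOW(U) = {$, b, c, x}.
FOLLOW(U'): in U->U' c b, U' is followed by c b with FIRST {c}; in P->c x U U', the suffix after U' is empty, so FOLLOW(U') ⊇ FOLLOW(P) = {b, c, x}; in U'->x c U' c, U' is followed by c with FIRST {c}. Thus FOLLOW(U') = {b, c, x}.

{$, b, c, x}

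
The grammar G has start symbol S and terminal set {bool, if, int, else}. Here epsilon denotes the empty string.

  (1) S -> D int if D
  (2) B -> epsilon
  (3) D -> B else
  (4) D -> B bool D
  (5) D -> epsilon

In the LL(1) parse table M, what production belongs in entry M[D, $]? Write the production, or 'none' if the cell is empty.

FIRST(B): from B->epsilon we get {epsilon}. So FIRST(B) = {epsilon}.
FIRST(D): from D->B else we get {else}; from D->B bool D we get {bool}; from D->epsilon we get {epsilon}. So FIRST(D) = {epsilon, bool, else}.
FIRST(S): from S->D int if D we get {bool, else, int}. So FIRST(S) = {bool, else, int}.
FOLLOW(S) includes $ since S is the start symbol.
FOLLOW(S): S appears on no right-hand side. Thus FOLLOW(S) = {$}.
FOLLOW(D): in S->D int if D (occurrence 1), D is followed by int if D with FIRST {int}; in S->D int if D (occurrence 2), the suffix after D is empty, so FOLLOW(D) ⊇ FOLLOW(S) = {$}; in D->B bool D, the suffix after D is empty (adds nothing new). Thus FOLLOW(D) = {$, int}.
For D -> B else: FIRST(B else) = {else}, so it goes in M[D, t] for t ∈ {else}.
For D -> B bool D: FIRST(B bool D) = {bool}, so it goes in M[D, t] for t ∈ {bool}.
For D -> epsilon: FIRST(epsilon) = {epsilon}, so it goes in M[D, t] for t ∈ {}; since epsilon ∈ FIRST, also for every t ∈ FOLLOW(D) = {$, int}.

D -> epsilon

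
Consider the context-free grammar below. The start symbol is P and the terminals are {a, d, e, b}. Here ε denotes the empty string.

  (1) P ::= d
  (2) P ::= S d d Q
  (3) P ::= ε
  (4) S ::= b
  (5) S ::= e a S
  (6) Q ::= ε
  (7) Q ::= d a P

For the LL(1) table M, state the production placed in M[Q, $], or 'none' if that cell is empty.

FIRST(S): from S::=b we get {b}; from S::=e a S we get {e}. So FIRST(S) = {b, e}.
FIRST(Q): from Q::=ε we get {ε}; from Q::=d a P we get {d}. So FIRST(Q) = {ε, d}.
FIRST(P): from P::=d we get {d}; from P::=S d d Q we get {b, e}; from P::=ε we get {ε}. So FIRST(P) = {ε, b, d, e}.
FOLLOW(P) includes $ since P is the start symbol.
FOLLOW(P): in Q::=d a P, the suffix after P is empty, so FOLLOW(P) ⊇ FOLLOW(Q) = {$}. Thus FOLLOW(P) = {$}.
FOLLOW(Q): in P::=S d d Q, the suffix after Q is empty, so FOLLOW(Q) ⊇ FOLLOW(P) = {$}. Thus FOLLOW(Q) = {$}.
For Q ::= ε: FIRST(ε) = {ε}, so it goes in M[Q, t] for t ∈ {}; since ε ∈ FIRST, also for every t ∈ FOLLOW(Q) = {$}.
For Q ::= d a P: FIRST(d a P) = {d}, so it goes in M[Q, t] for t ∈ {d}.

Q ::= ε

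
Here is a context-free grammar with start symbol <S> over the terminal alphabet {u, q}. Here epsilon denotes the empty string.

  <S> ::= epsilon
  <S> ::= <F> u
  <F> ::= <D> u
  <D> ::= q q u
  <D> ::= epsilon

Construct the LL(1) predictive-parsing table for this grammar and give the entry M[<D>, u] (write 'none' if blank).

<D> ::= epsilon

FIRST(<D>): from <D>::=q q u we get {q}; from <D>::=epsilon we get {epsilon}. So FIRST(<D>) = {epsilon, q}.
FIRST(<F>): from <F>::=<D> u we get {q, u}. So FIRST(<F>) = {q, u}.
FIRST(<S>): from <S>::=epsilon we get {epsilon}; from <S>::=<F> u we get {q, u}. So FIRST(<S>) = {epsilon, q, u}.
FOLLOW(<S>) includes $ since <S> is the start symbol.
FOLLOW(<D>): in <F>::=<D> u, <D> is followed by u with FIRST {u}. Thus FOLLOW(<D>) = {u}.
For <D> ::= q q u: FIRST(q q u) = {q}, so it goes in M[<D>, t] for t ∈ {q}.
For <D> ::= epsilon: FIRST(epsilon) = {epsilon}, so it goes in M[<D>, t] for t ∈ {}; since epsilon ∈ FIRST, also for every t ∈ FOLLOW(<D>) = {u}.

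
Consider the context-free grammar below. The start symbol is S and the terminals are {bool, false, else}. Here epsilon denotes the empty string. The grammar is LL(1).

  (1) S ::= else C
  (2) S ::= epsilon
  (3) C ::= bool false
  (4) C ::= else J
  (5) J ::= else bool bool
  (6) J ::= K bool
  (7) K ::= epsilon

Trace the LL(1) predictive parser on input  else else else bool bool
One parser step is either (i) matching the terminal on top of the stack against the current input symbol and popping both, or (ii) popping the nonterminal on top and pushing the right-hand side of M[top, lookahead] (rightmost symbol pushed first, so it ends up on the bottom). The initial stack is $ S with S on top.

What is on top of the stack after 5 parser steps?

else

step 1: stack=$ S  input=else else else bool bool $  — expand S ::= else C
step 2: stack=$ C else  input=else else else bool bool $  — match else
step 3: stack=$ C  input=else else bool bool $  — expand C ::= else J
step 4: stack=$ J else  input=else else bool bool $  — match else
step 5: stack=$ J  input=else bool bool $  — expand J ::= else bool bool
Stack after step 5: $ bool bool else (top = else).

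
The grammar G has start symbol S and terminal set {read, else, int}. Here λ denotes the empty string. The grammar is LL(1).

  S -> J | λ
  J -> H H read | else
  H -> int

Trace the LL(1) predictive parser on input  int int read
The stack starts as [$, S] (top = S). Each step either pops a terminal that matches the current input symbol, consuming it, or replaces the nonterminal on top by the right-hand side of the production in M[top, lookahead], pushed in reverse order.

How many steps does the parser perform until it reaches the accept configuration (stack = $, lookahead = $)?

7

step 1: stack=$ S  input=int int read $  — expand S -> J
step 2: stack=$ J  input=int int read $  — expand J -> H H read
step 3: stack=$ read H H  input=int int read $  — expand H -> int
step 4: stack=$ read H int  input=int int read $  — match int
step 5: stack=$ read H  input=int read $  — expand H -> int
step 6: stack=$ read int  input=int read $  — match int
step 7: stack=$ read  input=read $  — match read
Accept reached after 7 steps.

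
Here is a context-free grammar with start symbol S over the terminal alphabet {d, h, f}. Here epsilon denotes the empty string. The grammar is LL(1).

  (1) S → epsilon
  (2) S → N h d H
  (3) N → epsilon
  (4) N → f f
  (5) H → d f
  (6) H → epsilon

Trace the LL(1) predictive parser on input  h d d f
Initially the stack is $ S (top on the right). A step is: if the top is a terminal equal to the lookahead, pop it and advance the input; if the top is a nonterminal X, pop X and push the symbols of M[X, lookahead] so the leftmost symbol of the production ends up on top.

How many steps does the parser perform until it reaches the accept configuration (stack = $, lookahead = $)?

     Stack      Input      Action
  1  $ S        h d d f $  expand S → N h d H
  2  $ H d h N  h d d f $  expand N → epsilon
  3  $ H d h    h d d f $  match h
  4  $ H d      d d f $    match d
  5  $ H        d f $      expand H → d f
  6  $ f d      d f $      match d
  7  $ f        f $        match f
Accept reached after 7 steps.

7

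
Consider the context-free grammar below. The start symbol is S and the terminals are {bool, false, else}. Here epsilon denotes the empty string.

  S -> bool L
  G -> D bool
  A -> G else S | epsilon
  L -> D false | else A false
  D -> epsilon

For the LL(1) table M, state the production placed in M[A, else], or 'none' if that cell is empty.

FIRST(S) = {bool}
FIRST(D) = {epsilon}
FIRST(G) = {bool}  (via D bool)
FIRST(L) = {else, false}  (via D false)
FIRST(A) = {epsilon, bool}  (via G else S)
FOLLOW(S) includes $ since S is the start symbol.
FOLLOW(A): in L->else A false, A is followed by false with FIRST {false}. Thus FOLLOW(A) = {false}.
For A -> G else S: FIRST(G else S) = {bool}, so it goes in M[A, t] for t ∈ {bool}.
For A -> epsilon: FIRST(epsilon) = {epsilon}, so it goes in M[A, t] for t ∈ {}; since epsilon ∈ FIRST, also for every t ∈ FOLLOW(A) = {false}.
None of these place a production in M[A, else].

none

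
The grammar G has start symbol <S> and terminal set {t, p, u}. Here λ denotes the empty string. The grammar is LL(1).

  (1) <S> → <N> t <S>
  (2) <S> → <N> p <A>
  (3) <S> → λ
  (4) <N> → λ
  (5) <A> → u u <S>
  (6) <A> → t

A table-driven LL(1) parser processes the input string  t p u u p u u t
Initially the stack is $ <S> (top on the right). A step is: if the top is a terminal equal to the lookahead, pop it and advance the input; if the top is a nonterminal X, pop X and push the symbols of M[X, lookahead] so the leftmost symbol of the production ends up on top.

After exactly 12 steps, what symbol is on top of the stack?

<A>

step 1: stack=$ <S>  input=t p u u p u u t $  — expand <S> → <N> t <S>
step 2: stack=$ <S> t <N>  input=t p u u p u u t $  — expand <N> → λ
step 3: stack=$ <S> t  input=t p u u p u u t $  — match t
step 4: stack=$ <S>  input=p u u p u u t $  — expand <S> → <N> p <A>
step 5: stack=$ <A> p <N>  input=p u u p u u t $  — expand <N> → λ
step 6: stack=$ <A> p  input=p u u p u u t $  — match p
step 7: stack=$ <A>  input=u u p u u t $  — expand <A> → u u <S>
step 8: stack=$ <S> u u  input=u u p u u t $  — match u
step 9: stack=$ <S> u  input=u p u u t $  — match u
step 10: stack=$ <S>  input=p u u t $  — expand <S> → <N> p <A>
step 11: stack=$ <A> p <N>  input=p u u t $  — expand <N> → λ
step 12: stack=$ <A> p  input=p u u t $  — match p
Stack after step 12: $ <A> (top = <A>).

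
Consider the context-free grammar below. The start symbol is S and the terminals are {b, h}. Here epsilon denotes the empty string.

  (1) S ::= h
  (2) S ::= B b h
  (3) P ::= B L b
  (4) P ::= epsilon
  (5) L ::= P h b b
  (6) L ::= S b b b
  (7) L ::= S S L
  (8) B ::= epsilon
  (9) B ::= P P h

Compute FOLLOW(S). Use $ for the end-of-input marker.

{$, b, h}

FIRST(S) = {b, h}  (via B b h)
FIRST(P) = {epsilon, b, h}  (via B L b)
FIRST(L) = {b, h}  (via P h b b, S b b b, S S L)
FIRST(B) = {epsilon, b, h}  (via P P h)
FOLLOW(S) includes $ since S is the start symbol.
FOLLOW(S): in L::=S b b b, S is followed by b b b with FIRST {b}; in L::=S S L (occurrence 1), S is followed by S L with FIRST {b, h}; in L::=S S L (occurrence 2), S is followed by L with FIRST {b, h}. Thus FOLLOW(S) = {$, b, h}.
FOLLOW(P): in L::=P h b b, P is followed by h b b with FIRST {h}; in B::=P P h (occurrence 1), P is followed by P h with FIRST {b, h}; in B::=P P h (occurrence 2), P is followed by h with FIRST {h}. Thus FOLLOW(P) = {b, h}.
FOLLOW(L): in P::=B L b, L is followed by b with FIRST {b}; in L::=S S L, the suffix after L is empty (adds nothing new). Thus FOLLOW(L) = {b}.
FOLLOW(B): in S::=B b h, B is followed by b h with FIRST {b}; in P::=B L b, B is followed by L b with FIRST {b, h}. Thus FOLLOW(B) = {b, h}.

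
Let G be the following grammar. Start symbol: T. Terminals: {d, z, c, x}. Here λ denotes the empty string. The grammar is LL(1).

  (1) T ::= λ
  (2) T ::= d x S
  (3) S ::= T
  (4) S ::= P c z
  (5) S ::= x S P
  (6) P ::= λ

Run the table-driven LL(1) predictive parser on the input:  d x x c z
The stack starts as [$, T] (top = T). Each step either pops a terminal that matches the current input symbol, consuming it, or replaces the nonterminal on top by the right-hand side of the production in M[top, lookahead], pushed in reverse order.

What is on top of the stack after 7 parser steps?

c

step 1: stack=$ T  input=d x x c z $  — expand T ::= d x S
step 2: stack=$ S x d  input=d x x c z $  — match d
step 3: stack=$ S x  input=x x c z $  — match x
step 4: stack=$ S  input=x c z $  — expand S ::= x S P
step 5: stack=$ P S x  input=x c z $  — match x
step 6: stack=$ P S  input=c z $  — expand S ::= P c z
step 7: stack=$ P z c P  input=c z $  — expand P ::= λ
Stack after step 7: $ P z c (top = c).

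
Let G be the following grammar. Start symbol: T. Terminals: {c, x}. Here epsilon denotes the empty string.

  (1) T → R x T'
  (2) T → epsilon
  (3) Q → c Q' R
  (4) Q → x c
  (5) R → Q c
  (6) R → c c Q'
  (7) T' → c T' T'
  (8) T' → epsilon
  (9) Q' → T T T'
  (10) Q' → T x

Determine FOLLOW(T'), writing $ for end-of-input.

FIRST(Q): from Q→c Q' R we get {c}; from Q→x c we get {x}. So FIRST(Q) = {c, x}.
FIRST(T'): from T'→c T' T' we get {c}; from T'→epsilon we get {epsilon}. So FIRST(T') = {epsilon, c}.
FIRST(R): from R→Q c we get {c, x}; from R→c c Q' we get {c}. So FIRST(R) = {c, x}.
FIRST(T): from T→R x T' we get {c, x}; from T→epsilon we get {epsilon}. So FIRST(T) = {epsilon, c, x}.
FIRST(Q'): from Q'→T T T' we get {epsilon, c, x}; from Q'→T x we get {c, x}. So FIRST(Q') = {epsilon, c, x}.
FOLLOW(T) includes $ since T is the start symbol.
FOLLOW(Q): in R→Q c, Q is followed by c with FIRST {c}. Thus FOLLOW(Q) = {c}.
FOLLOW(R): in T→R x T', R is followed by x T' with FIRST {x}; in Q→c Q' R, the suffix after R is empty, so FOLLOW(R) ⊇ FOLLOW(Q) = {c}. Thus FOLLOW(R) = {c, x}.
FOLLOW(Q'): in Q→c Q' R, Q' is followed by R with FIRST {c, x}; in R→c c Q', the suffix after Q' is empty, so FOLLOW(Q') ⊇ FOLLOW(R) = {c, x}. Thus FOLLOW(Q') = {c, x}.
FOLLOW(T): in Q'→T T T' (occurrence 1), T is followed by T T' with FIRST {epsilon, c, x}; in Q'→T T T' (occurrence 1), the suffix after T is nullable, so FOLLOW(T) ⊇ FOLLOW(Q') = {c, x}; in Q'→T T T' (occurrence 2), T is followed by T' with FIRST {epsilon, c}; in Q'→T T T' (occurrence 2), the suffix after T is nullable, so FOLLOW(T) ⊇ FOLLOW(Q') = {c, x}; in Q'→T x, T is followed by x with FIRST {x}. Thus FOLLOW(T) = {$, c, x}.
FOLLOW(T'): in T→R x T', the suffix after T' is empty, so FOLLOW(T') ⊇ FOLLOW(T) = {$, c, x}; in T'→c T' T' (occurrence 1), T' is followed by T' with FIRST {epsilon, c}; in T'→c T' T' (occurrence 1), the suffix after T' is nullable (adds nothing new); in T'→c T' T' (occurrence 2), the suffix after T' is empty (adds nothing new); in Q'→T T T', the suffix after T' is empty, so FOLLOW(T') ⊇ FOLLOW(Q') = {c, x}. Thus FOLLOW(T') = {$, c, x}.

{$, c, x}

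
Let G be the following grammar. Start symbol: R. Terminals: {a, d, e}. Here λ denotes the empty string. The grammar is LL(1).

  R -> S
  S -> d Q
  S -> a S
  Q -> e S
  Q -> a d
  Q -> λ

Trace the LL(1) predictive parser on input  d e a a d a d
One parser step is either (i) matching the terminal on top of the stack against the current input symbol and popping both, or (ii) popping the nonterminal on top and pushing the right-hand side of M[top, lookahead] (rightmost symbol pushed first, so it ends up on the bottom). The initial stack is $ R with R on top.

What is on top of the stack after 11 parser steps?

step 1: stack=$ R  input=d e a a d a d $  — expand R -> S
step 2: stack=$ S  input=d e a a d a d $  — expand S -> d Q
step 3: stack=$ Q d  input=d e a a d a d $  — match d
step 4: stack=$ Q  input=e a a d a d $  — expand Q -> e S
step 5: stack=$ S e  input=e a a d a d $  — match e
step 6: stack=$ S  input=a a d a d $  — expand S -> a S
step 7: stack=$ S a  input=a a d a d $  — match a
step 8: stack=$ S  input=a d a d $  — expand S -> a S
step 9: stack=$ S a  input=a d a d $  — match a
step 10: stack=$ S  input=d a d $  — expand S -> d Q
step 11: stack=$ Q d  input=d a d $  — match d
Stack after step 11: $ Q (top = Q).

Q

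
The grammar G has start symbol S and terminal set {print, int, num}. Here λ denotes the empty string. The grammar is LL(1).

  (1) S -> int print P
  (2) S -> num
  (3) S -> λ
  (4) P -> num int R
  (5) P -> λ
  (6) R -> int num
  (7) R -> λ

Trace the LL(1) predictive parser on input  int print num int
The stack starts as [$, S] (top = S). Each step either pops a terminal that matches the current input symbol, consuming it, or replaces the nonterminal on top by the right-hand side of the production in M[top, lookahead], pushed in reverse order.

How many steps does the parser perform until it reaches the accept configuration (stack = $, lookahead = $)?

step 1: stack=$ S  input=int print num int $  — expand S -> int print P
step 2: stack=$ P print int  input=int print num int $  — match int
step 3: stack=$ P print  input=print num int $  — match print
step 4: stack=$ P  input=num int $  — expand P -> num int R
step 5: stack=$ R int num  input=num int $  — match num
step 6: stack=$ R int  input=int $  — match int
step 7: stack=$ R  input=$  — expand R -> λ
Accept reached after 7 steps.

7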